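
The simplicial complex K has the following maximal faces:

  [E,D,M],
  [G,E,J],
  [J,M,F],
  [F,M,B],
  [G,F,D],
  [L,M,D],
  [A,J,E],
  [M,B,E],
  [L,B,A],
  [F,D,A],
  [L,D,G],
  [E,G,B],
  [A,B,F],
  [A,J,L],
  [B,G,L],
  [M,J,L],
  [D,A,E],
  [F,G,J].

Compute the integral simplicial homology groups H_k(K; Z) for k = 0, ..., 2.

H_0 = Z,  H_1 = Z^2,  H_2 = Z.

Take the total order A < B < D < E < F < G < J < L < M on the vertex set. Then K (dimension 2) consists of the simplices:

  0-simplices (9): A, B, D, E, F, G, J, L, M
  1-simplices (27): AB, AD, AE, AF, AJ, AL, BE, BF, BG, BL, BM, DE, DF, DG, DL, DM, EG, EJ, EM, FG, FJ, FM, GJ, GL, JL, JM, LM
  2-simplices (18): ABF, ABL, ADE, ADF, AEJ, AJL, BEG, BEM, BFM, BGL, DEM, DFG, DGL, DLM, EGJ, FGJ, FJM, JLM

giving chain groups C_0 ≅ Z^9, C_1 ≅ Z^27, C_2 ≅ Z^18.

Boundary ∂_1: C_1 → C_0 sends each edge [p,q] (with p < q) to q − p.
As a 9×27 matrix over Z this has rank 8, with invariant factors (1,1,1,1,1,1,1,1).

The boundary map ∂_2: C_2 → C_1 sends each 2-simplex [p,q,r] to [q,r] − [p,r] + [p,q]. For instance
  ∂BEM = EM − BM + BE,
  ∂AJL = JL − AL + AJ.
This gives a 27×18 integer matrix of rank 17; reducing to Smith normal form yields diagonal entries (1,1,1,1,1,1,1,1,1,1,1,1,1,1,1,1,1).

From H_k ≅ ker(∂_k) / im(∂_{k+1}) we obtain:

  H_0: rank C_0 − rank ∂_1 = 9 − 8 = 1, and the invariant factors of ∂_1 are all 1, so H_0 ≅ Z.
  H_1: rank ker ∂_1 − rank ∂_2 = (27 − 8) − 17 = 2, and the invariant factors of ∂_2 are all 1, so H_1 ≅ Z^2.
  H_2: rank ker ∂_2 − rank ∂_3 = (18 − 17) − 0 = 1, and there is no ∂_3, so H_2 ≅ Z.

As a check, the Euler characteristic is 9 − 27 + 18 = 0, which agrees with 1 − 2 + 1 = 0.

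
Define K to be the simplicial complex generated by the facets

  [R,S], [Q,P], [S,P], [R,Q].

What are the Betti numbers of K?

b_0 = 1, b_1 = 1.

Fix the vertex order P < Q < R < S and write every simplex with vertices in increasing order. Then dim K = 1 and the simplices of K are:

  0-simplices (4): P, Q, R, S
  1-simplices (4): PQ, PS, QR, RS

so the chain groups are C_0 ≅ Z^4, C_1 ≅ Z^4.

∂_1: C_1 → C_0 sends each edge [p,q] (with p < q) to q − p. For instance
  ∂PQ = Q − P.
This gives a 4×4 integer matrix of rank 3; reducing to Smith normal form yields diagonal entries (1,1,1).

Now H_k = ker ∂_k / im ∂_{k+1}, so:

  H_0: rank C_0 − rank ∂_1 = 4 − 3 = 1, and the invariant factors of ∂_1 are all 1, so H_0 = Z.
  H_1: rank ker ∂_1 − rank ∂_2 = (4 − 3) − 0 = 1, and there is no ∂_2, so H_1 = Z.

As a check, the Euler characteristic is 4 − 4 = 0, which agrees with 1 − 1 = 0.

Hence the Betti numbers are b_0 = 1, b_1 = 1.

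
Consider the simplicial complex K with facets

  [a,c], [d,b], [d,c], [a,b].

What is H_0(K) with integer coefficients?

H_0 ≅ Z.

We work with the vertex ordering a < b < c < d. The simplices of K, each written with vertices in increasing order, are:

  0-simplices (4): a, b, c, d
  1-simplices (4): ab, ac, bd, cd

so the chain groups are C_0 ≅ Z^4, C_1 ≅ Z^4.

Boundary ∂_1: C_1 → C_0 sends each edge [p,q] (with p < q) to q − p. For instance
  ∂ab = b − a.
The resulting 4×4 matrix has rank 3, and its Smith normal form has invariant factors (1,1,1).

From H_k ≅ ker(∂_k) / im(∂_{k+1}) we obtain:

  H_0: rank C_0 − rank ∂_1 = 4 − 3 = 1, and the invariant factors of ∂_1 are all 1, so H_0 = Z.

(K is a triangulation of the circle S^1.)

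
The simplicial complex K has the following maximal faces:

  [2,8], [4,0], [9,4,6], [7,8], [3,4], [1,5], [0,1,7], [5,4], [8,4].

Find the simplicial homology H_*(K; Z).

We work with the vertex ordering 0 < 1 < 2 < 3 < 4 < 5 < 6 < 7 < 8 < 9. The simplices of K, each written with vertices in increasing order, are:

  0-simplices (10): [0], [1], [2], [3], [4], [5], [6], [7], [8], [9]
  1-simplices (13): [0,1], [0,4], [0,7], [1,5], [1,7], [2,8], [3,4], [4,5], [4,6], [4,8], [4,9], [6,9], [7,8]
  2-simplices (2): [0,1,7], [4,6,9]

so the chain groups are C_0 ≅ Z^10, C_1 ≅ Z^13, C_2 ≅ Z^2.

The boundary map ∂_1: C_1 → C_0 maps an edge to its endpoints' difference, ∂[p,q] = q − p. For instance
  ∂[0,7] = [7] − [0].
This gives a 10×13 integer matrix of rank 9; reducing to Smith normal form yields diagonal entries (1,1,1,1,1,1,1,1,1).

Boundary ∂_2: C_2 → C_1 acts by ∂[p,q,r] = [q,r] − [p,r] + [p,q]. For instance
  ∂[4,6,9] = [6,9] − [4,9] + [4,6],
  ∂[0,1,7] = [1,7] − [0,7] + [0,1].
The 13×2 boundary matrix has rank 2 and Smith normal form diag(1,1).

From H_k ≅ ker(∂_k) / im(∂_{k+1}) we obtain:

  H_0: rank C_0 − rank ∂_1 = 10 − 9 = 1, and the invariant factors of ∂_1 are all 1, so H_0 = Z.
  H_1: rank ker ∂_1 − rank ∂_2 = (13 − 9) − 2 = 2, and the invariant factors of ∂_2 are all 1, so H_1 = Z^2.
  H_2: rank ker ∂_2 − rank ∂_3 = (2 − 2) − 0 = 0, and there is no ∂_3, so H_2 = 0.

H_0 = Z,  H_1 = Z^2,  H_2 = 0.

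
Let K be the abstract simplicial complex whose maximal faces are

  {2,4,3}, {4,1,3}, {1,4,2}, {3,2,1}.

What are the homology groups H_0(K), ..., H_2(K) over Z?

Fix the vertex order 1 < 2 < 3 < 4 and write every simplex with vertices in increasing order. Then dim K = 2 and the simplices of K are:

  0-simplices (4): [1], [2], [3], [4]
  1-simplices (6): [1,2], [1,3], [1,4], [2,3], [2,4], [3,4]
  2-simplices (4): [1,2,3], [1,2,4], [1,3,4], [2,3,4]

so the chain groups are C_0 ≅ Z^4, C_1 ≅ Z^6, C_2 ≅ Z^4.

∂_1: C_1 → C_0 maps an edge to its endpoints' difference, ∂[p,q] = q − p. For instance
  ∂[2,3] = [3] − [2].
As a 4×6 matrix over Z this has rank 3, with invariant factors (1,1,1).

The boundary map ∂_2: C_2 → C_1 sends each 2-simplex [p,q,r] to [q,r] − [p,r] + [p,q]. For instance
  ∂[1,2,4] = [2,4] − [1,4] + [1,2],
  ∂[1,2,3] = [2,3] − [1,3] + [1,2].
This gives a 6×4 integer matrix of rank 3; reducing to Smith normal form yields diagonal entries (1,1,1).

Reading off H_k = ker ∂_k / im ∂_{k+1}:

  H_0: rank C_0 − rank ∂_1 = 4 − 3 = 1, and the invariant factors of ∂_1 are all 1, so H_0 = Z.
  H_1: rank ker ∂_1 − rank ∂_2 = (6 − 3) − 3 = 0, and the invariant factors of ∂_2 are all 1, so H_1 = 0.
  H_2: rank ker ∂_2 − rank ∂_3 = (4 − 3) − 0 = 1, and there is no ∂_3, so H_2 = Z.

As a check, the Euler characteristic is 4 − 6 + 4 = 2, which agrees with 1 − 0 + 1 = 2.

H_0 = Z,  H_1 = 0,  H_2 = Z.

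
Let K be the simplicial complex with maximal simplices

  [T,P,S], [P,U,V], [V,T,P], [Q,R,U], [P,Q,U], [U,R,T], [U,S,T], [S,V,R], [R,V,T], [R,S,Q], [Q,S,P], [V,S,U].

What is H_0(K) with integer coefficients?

H_0 = Z.

Take the total order P < Q < R < S < T < U < V on the vertex set. Then K (dimension 2) consists of the simplices:

  0-simplices (7): P, Q, R, S, T, U, V
  1-simplices (18): PQ, PS, PT, PU, PV, QR, QS, QU, RS, RT, RU, RV, ST, SU, SV, TU, TV, UV
  2-simplices (12): PQS, PQU, PST, PTV, PUV, QRS, QRU, RSV, RTU, RTV, STU, SUV

giving chain groups C_0 ≅ Z^7, C_1 ≅ Z^18, C_2 ≅ Z^12.

The boundary map ∂_1: C_1 → C_0 sends each edge [p,q] (with p < q) to q − p. For instance
  ∂PQ = Q − P.
The 7×18 boundary matrix has rank 6 and Smith normal form diag(1,1,1,1,1,1).

Boundary ∂_2: C_2 → C_1 maps a triangle to the signed sum of its edges. For instance
  ∂PST = ST − PT + PS,
  ∂PQS = QS − PS + PQ.
This gives a 18×12 integer matrix of rank 12; reducing to Smith normal form yields diagonal entries (1,1,1,1,1,1,1,1,1,1,1,2).

Reading off H_k = ker ∂_k / im ∂_{k+1}:

  H_0: rank C_0 − rank ∂_1 = 7 − 6 = 1, and the invariant factors of ∂_1 are all 1, so H_0 = Z.

(K is a triangulation of the real projective plane RP^2.)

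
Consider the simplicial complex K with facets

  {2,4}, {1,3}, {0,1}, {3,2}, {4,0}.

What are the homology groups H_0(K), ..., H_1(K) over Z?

H_0 = Z,  H_1 = Z.

Fix the vertex order 0 < 1 < 2 < 3 < 4 and write every simplex with vertices in increasing order. Then dim K = 1 and the simplices of K are:

  0-simplices (5): [0], [1], [2], [3], [4]
  1-simplices (5): [0,1], [0,4], [1,3], [2,3], [2,4]

so the chain groups are C_0 ≅ Z^5, C_1 ≅ Z^5.

Boundary ∂_1: C_1 → C_0 is given by ∂[p,q] = [q] − [p].
The 5×5 boundary matrix has rank 4 and Smith normal form diag(1,1,1,1).

Reading off H_k = ker ∂_k / im ∂_{k+1}:

  H_0: rank C_0 − rank ∂_1 = 5 − 4 = 1, and the invariant factors of ∂_1 are all 1, so H_0 = Z.
  H_1: rank ker ∂_1 − rank ∂_2 = (5 − 4) − 0 = 1, and there is no ∂_2, so H_1 = Z.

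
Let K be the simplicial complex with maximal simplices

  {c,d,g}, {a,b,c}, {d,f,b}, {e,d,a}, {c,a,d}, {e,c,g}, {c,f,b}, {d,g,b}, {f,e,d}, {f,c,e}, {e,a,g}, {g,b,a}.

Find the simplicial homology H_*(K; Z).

Take the total order a < b < c < d < e < f < g on the vertex set. Then K (dimension 2) consists of the simplices:

  0-simplices (7): a, b, c, d, e, f, g
  1-simplices (18): ab, ac, ad, ae, ag, bc, bd, bf, bg, cd, ce, cf, cg, de, df, dg, ef, eg
  2-simplices (12): abc, abg, acd, ade, aeg, bcf, bdf, bdg, cdg, cef, ceg, def

giving chain groups C_0 ≅ Z^7, C_1 ≅ Z^18, C_2 ≅ Z^12.

∂_1: C_1 → C_0 sends each edge [p,q] (with p < q) to q − p. For instance
  ∂ad = d − a.
The 7×18 boundary matrix has rank 6 and Smith normal form diag(1,1,1,1,1,1).

The boundary map ∂_2: C_2 → C_1 acts by ∂[p,q,r] = [q,r] − [p,r] + [p,q]. For instance
  ∂ceg = eg − cg + ce,
  ∂acd = cd − ad + ac.
The 18×12 boundary matrix has rank 12 and Smith normal form diag(1,1,1,1,1,1,1,1,1,1,1,2).

Now H_k = ker ∂_k / im ∂_{k+1}, so:

  H_0: rank C_0 − rank ∂_1 = 7 − 6 = 1, and the invariant factors of ∂_1 are all 1, so H_0 = Z.
  H_1: rank ker ∂_1 − rank ∂_2 = (18 − 6) − 12 = 0, and ∂_2 has invariant factor 2 > 1, so H_1 = Z/2.
  H_2: rank ker ∂_2 − rank ∂_3 = (12 − 12) − 0 = 0, and there is no ∂_3, so H_2 = 0.

As a check, the Euler characteristic is 7 − 18 + 12 = 1, which agrees with 1 − 0 + 0 = 1.

H_0 = Z,  H_1 = Z/2,  H_2 = 0.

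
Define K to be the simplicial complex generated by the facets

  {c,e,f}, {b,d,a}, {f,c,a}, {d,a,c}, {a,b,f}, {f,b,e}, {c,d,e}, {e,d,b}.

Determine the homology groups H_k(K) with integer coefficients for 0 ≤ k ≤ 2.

H_0 ≅ Z,  H_1 = 0,  H_2 ≅ Z.

Order the vertices as a < b < c < d < e < f. Listing each simplex with vertices in this order, K has dimension 2 with simplices:

  0-simplices (6): a, b, c, d, e, f
  1-simplices (12): ab, ac, ad, af, bd, be, bf, cd, ce, cf, de, ef
  2-simplices (8): abd, abf, acd, acf, bde, bef, cde, cef

Hence C_0 ≅ Z^6, C_1 ≅ Z^12, C_2 ≅ Z^8.

The boundary map ∂_1: C_1 → C_0 is given by ∂[p,q] = [q] − [p]. For instance
  ∂ad = d − a.
This gives a 6×12 integer matrix of rank 5; reducing to Smith normal form yields diagonal entries (1,1,1,1,1).

The boundary map ∂_2: C_2 → C_1 acts by ∂[p,q,r] = [q,r] − [p,r] + [p,q]. For instance
  ∂bde = de − be + bd,
  ∂bef = ef − bf + be.
As a 12×8 matrix over Z this has rank 7, with invariant factors (1,1,1,1,1,1,1).

From H_k ≅ ker(∂_k) / im(∂_{k+1}) we obtain:

  H_0: rank C_0 − rank ∂_1 = 6 − 5 = 1, and the invariant factors of ∂_1 are all 1, so H_0 ≅ Z.
  H_1: rank ker ∂_1 − rank ∂_2 = (12 − 5) − 7 = 0, and the invariant factors of ∂_2 are all 1, so H_1 ≅ 0.
  H_2: rank ker ∂_2 − rank ∂_3 = (8 − 7) − 0 = 1, and there is no ∂_3, so H_2 ≅ Z.

As a check, the Euler characteristic is 6 − 12 + 8 = 2, which agrees with 1 − 0 + 1 = 2.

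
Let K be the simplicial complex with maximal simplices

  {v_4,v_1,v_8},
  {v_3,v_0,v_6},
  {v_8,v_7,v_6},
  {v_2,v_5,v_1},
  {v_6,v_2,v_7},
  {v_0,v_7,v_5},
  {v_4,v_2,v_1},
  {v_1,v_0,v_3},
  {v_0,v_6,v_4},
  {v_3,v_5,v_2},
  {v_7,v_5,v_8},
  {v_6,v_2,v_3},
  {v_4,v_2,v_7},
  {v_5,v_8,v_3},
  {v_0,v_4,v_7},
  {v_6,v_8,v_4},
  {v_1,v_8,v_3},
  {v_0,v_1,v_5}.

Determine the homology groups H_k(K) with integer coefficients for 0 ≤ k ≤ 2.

H_0 ≅ Z,  H_1 ≅ Z × Z/2,  H_2 = 0.

Order the vertices as v_0 < v_1 < v_2 < v_3 < v_4 < v_5 < v_6 < v_7 < v_8. Listing each simplex with vertices in this order, K has dimension 2 with simplices:

  0-simplices (9): [v_0], [v_1], [v_2], [v_3], [v_4], [v_5], [v_6], [v_7], [v_8]
  1-simplices (27): (27 of them)
  2-simplices (18): (18 of them)

giving chain groups C_0 ≅ Z^9, C_1 ≅ Z^27, C_2 ≅ Z^18.

The boundary map ∂_1: C_1 → C_0 sends each edge [p,q] (with p < q) to q − p. For instance
  ∂[v_2,v_4] = [v_4] − [v_2].
As a 9×27 matrix over Z this has rank 8, with invariant factors (1,1,1,1,1,1,1,1).

∂_2: C_2 → C_1 acts by ∂[p,q,r] = [q,r] − [p,r] + [p,q]. For instance
  ∂[v_5,v_7,v_8] = [v_7,v_8] − [v_5,v_8] + [v_5,v_7],
  ∂[v_0,v_4,v_6] = [v_4,v_6] − [v_0,v_6] + [v_0,v_4].
The resulting 27×18 matrix has rank 18, and its Smith normal form has invariant factors (1,1,1,1,1,1,1,1,1,1,1,1,1,1,1,1,1,2).

Now H_k = ker ∂_k / im ∂_{k+1}, so:

  H_0: rank C_0 − rank ∂_1 = 9 − 8 = 1, and the invariant factors of ∂_1 are all 1, so H_0 = Z.
  H_1: rank ker ∂_1 − rank ∂_2 = (27 − 8) − 18 = 1, and ∂_2 has invariant factor 2 > 1, so H_1 = Z × Z/2.
  H_2: rank ker ∂_2 − rank ∂_3 = (18 − 18) − 0 = 0, and there is no ∂_3, so H_2 = 0.

(K is a triangulation of the Klein bottle.)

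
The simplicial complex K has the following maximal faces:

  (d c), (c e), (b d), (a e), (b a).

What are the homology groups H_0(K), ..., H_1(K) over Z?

H_0 ≅ Z,  H_1 ≅ Z.

We work with the vertex ordering a < b < c < d < e. The simplices of K, each written with vertices in increasing order, are:

  0-simplices (5): a, b, c, d, e
  1-simplices (5): ab, ae, bd, cd, ce

giving chain groups C_0 ≅ Z^5, C_1 ≅ Z^5.

Boundary ∂_1: C_1 → C_0 is given by ∂[p,q] = [q] − [p]. For instance
  ∂cd = d − c.
As a 5×5 matrix over Z this has rank 4, with invariant factors (1,1,1,1).

Computing H_k = (kernel of ∂_k) / (image of ∂_{k+1}):

  H_0: rank C_0 − rank ∂_1 = 5 − 4 = 1, and the invariant factors of ∂_1 are all 1, so H_0 = Z.
  H_1: rank ker ∂_1 − rank ∂_2 = (5 − 4) − 0 = 1, and there is no ∂_2, so H_1 = Z.

(K is a triangulation of the circle S^1.)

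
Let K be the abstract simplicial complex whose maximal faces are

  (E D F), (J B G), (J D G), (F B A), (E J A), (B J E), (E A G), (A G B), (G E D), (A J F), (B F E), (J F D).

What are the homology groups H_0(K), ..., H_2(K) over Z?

K has 7 vertices, 18 edges, 12 triangles.
rank ∂_0 = 0, rank ∂_1 = 6 ⇒ b_0 = 7 − 0 − 6 = 1; all invariant factors of ∂_1 are 1 so no torsion. So H_0 = Z.
rank ∂_1 = 6, rank ∂_2 = 12 ⇒ b_1 = 18 − 6 − 12 = 0; ∂_2 has invariant factor(s) [2] giving torsion. So H_1 = Z/2Z.
rank ∂_2 = 12, rank ∂_3 = 0 ⇒ b_2 = 12 − 12 − 0 = 0. So H_2 = 0.

H_0 = Z,  H_1 = Z/2Z,  H_2 = 0.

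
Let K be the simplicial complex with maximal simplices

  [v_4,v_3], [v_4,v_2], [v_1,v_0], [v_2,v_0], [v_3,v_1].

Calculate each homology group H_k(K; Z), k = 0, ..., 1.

H_0 = Z,  H_1 = Z.

Take the total order v_0 < v_1 < v_2 < v_3 < v_4 on the vertex set. Then K (dimension 1) consists of the simplices:

  0-simplices (5): [v_0], [v_1], [v_2], [v_3], [v_4]
  1-simplices (5): [v_0,v_1], [v_0,v_2], [v_1,v_3], [v_2,v_4], [v_3,v_4]

Hence C_0 ≅ Z^5, C_1 ≅ Z^5.

∂_1: C_1 → C_0 sends each edge [p,q] (with p < q) to q − p.
This gives a 5×5 integer matrix of rank 4; reducing to Smith normal form yields diagonal entries (1,1,1,1).

Reading off H_k = ker ∂_k / im ∂_{k+1}:

  H_0: rank C_0 − rank ∂_1 = 5 − 4 = 1, and the invariant factors of ∂_1 are all 1, so H_0 ≅ Z.
  H_1: rank ker ∂_1 − rank ∂_2 = (5 − 4) − 0 = 1, and there is no ∂_2, so H_1 ≅ Z.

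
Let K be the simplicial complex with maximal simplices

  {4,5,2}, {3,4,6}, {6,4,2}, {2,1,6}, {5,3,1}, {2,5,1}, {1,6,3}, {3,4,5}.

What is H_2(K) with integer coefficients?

H_2 ≅ Z.

K has 6 vertices, 12 edges, 8 triangles.
rank ∂_2 = 7, rank ∂_3 = 0 ⇒ b_2 = 8 − 7 − 0 = 1. So H_2 ≅ Z.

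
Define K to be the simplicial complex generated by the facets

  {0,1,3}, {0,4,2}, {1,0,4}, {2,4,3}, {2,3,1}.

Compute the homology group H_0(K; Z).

H_0 = Z.

K has 5 vertices, 10 edges, 5 triangles.
rank ∂_0 = 0, rank ∂_1 = 4 ⇒ b_0 = 5 − 0 − 4 = 1; all invariant factors of ∂_1 are 1 so no torsion. So H_0 ≅ Z.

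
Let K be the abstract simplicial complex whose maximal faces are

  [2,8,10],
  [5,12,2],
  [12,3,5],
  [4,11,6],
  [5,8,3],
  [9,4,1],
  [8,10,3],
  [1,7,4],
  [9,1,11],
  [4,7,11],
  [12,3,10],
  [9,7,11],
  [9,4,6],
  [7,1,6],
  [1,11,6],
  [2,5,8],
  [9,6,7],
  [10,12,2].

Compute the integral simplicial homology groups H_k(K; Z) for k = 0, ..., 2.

Take the total order 1 < 2 < 3 < 4 < 5 < 6 < 7 < 8 < 9 < 10 < 11 < 12 on the vertex set. Then K (dimension 2) consists of the simplices:

  0-simplices (12): [1], [2], [3], [4], [5], [6], [7], [8], [9], [10], [11], [12]
  1-simplices (27): (27 of them)
  2-simplices (18): (18 of them)

so the chain groups are C_0 ≅ Z^12, C_1 ≅ Z^27, C_2 ≅ Z^18.

Boundary ∂_1: C_1 → C_0 is given by ∂[p,q] = [q] − [p].
The 12×27 boundary matrix has rank 10 and Smith normal form diag(1,1,1,1,1,1,1,1,1,1).

The boundary map ∂_2: C_2 → C_1 acts by ∂[p,q,r] = [q,r] − [p,r] + [p,q]. For instance
  ∂[1,9,11] = [9,11] − [1,11] + [1,9],
  ∂[4,6,11] = [6,11] − [4,11] + [4,6].
This gives a 27×18 integer matrix of rank 17; reducing to Smith normal form yields diagonal entries (1,1,1,1,1,1,1,1,1,1,1,1,1,1,1,1,2).

Reading off H_k = ker ∂_k / im ∂_{k+1}:

  H_0: rank C_0 − rank ∂_1 = 12 − 10 = 2, and the invariant factors of ∂_1 are all 1, so H_0 = Z^2.
  H_1: rank ker ∂_1 − rank ∂_2 = (27 − 10) − 17 = 0, and ∂_2 has invariant factor 2 > 1, so H_1 = Z_2.
  H_2: rank ker ∂_2 − rank ∂_3 = (18 − 17) − 0 = 1, and there is no ∂_3, so H_2 = Z.

(K is a triangulation of the disjoint union of the 2-sphere S^2 and the real projective plane RP^2.)

H_0 ≅ Z^2,  H_1 ≅ Z_2,  H_2 ≅ Z.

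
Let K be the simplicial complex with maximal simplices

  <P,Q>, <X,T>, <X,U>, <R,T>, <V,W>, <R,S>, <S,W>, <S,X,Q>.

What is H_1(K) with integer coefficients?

We work with the vertex ordering P < Q < R < S < T < U < V < W < X. The simplices of K, each written with vertices in increasing order, are:

  0-simplices (9): P, Q, R, S, T, U, V, W, X
  1-simplices (10): PQ, QS, QX, RS, RT, SW, SX, TX, UX, VW
  2-simplices (1): QSX

so the chain groups are C_0 ≅ Z^9, C_1 ≅ Z^10, C_2 ≅ Z^1.

∂_1: C_1 → C_0 is given by ∂[p,q] = [q] − [p]. For instance
  ∂UX = X − U.
The 9×10 boundary matrix has rank 8 and Smith normal form diag(1,1,1,1,1,1,1,1).

The boundary map ∂_2: C_2 → C_1 acts by ∂[p,q,r] = [q,r] − [p,r] + [p,q]. For instance
  ∂QSX = SX − QX + QS.
The resulting 10×1 matrix has rank 1, and its Smith normal form has invariant factors (1).

Reading off H_k = ker ∂_k / im ∂_{k+1}:

  H_1: rank ker ∂_1 − rank ∂_2 = (10 − 8) − 1 = 1, and the invariant factors of ∂_2 are all 1, so H_1 = Z.

H_1 = Z.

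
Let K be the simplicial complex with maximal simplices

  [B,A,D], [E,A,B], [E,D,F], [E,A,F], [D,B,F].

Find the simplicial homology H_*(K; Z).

H_0 ≅ Z,  H_1 ≅ Z,  H_2 = 0.

Take the total order A < B < D < E < F on the vertex set. Then K (dimension 2) consists of the simplices:

  0-simplices (5): A, B, D, E, F
  1-simplices (10): AB, AD, AE, AF, BD, BE, BF, DE, DF, EF
  2-simplices (5): ABD, ABE, AEF, BDF, DEF

so the chain groups are C_0 ≅ Z^5, C_1 ≅ Z^10, C_2 ≅ Z^5.

Boundary ∂_1: C_1 → C_0 sends each edge [p,q] (with p < q) to q − p. For instance
  ∂AD = D − A.
The 5×10 boundary matrix has rank 4 and Smith normal form diag(1,1,1,1).

∂_2: C_2 → C_1 acts by ∂[p,q,r] = [q,r] − [p,r] + [p,q]. For instance
  ∂ABD = BD − AD + AB,
  ∂DEF = EF − DF + DE.
The resulting 10×5 matrix has rank 5, and its Smith normal form has invariant factors (1,1,1,1,1).

From H_k ≅ ker(∂_k) / im(∂_{k+1}) we obtain:

  H_0: rank C_0 − rank ∂_1 = 5 − 4 = 1, and the invariant factors of ∂_1 are all 1, so H_0 ≅ Z.
  H_1: rank ker ∂_1 − rank ∂_2 = (10 − 4) − 5 = 1, and the invariant factors of ∂_2 are all 1, so H_1 ≅ Z.
  H_2: rank ker ∂_2 − rank ∂_3 = (5 − 5) − 0 = 0, and there is no ∂_3, so H_2 ≅ 0.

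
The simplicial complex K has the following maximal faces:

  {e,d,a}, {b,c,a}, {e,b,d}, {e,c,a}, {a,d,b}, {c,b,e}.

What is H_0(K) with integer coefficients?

Take the total order a < b < c < d < e on the vertex set. Then K (dimension 2) consists of the simplices:

  0-simplices (5): a, b, c, d, e
  1-simplices (9): ab, ac, ad, ae, bc, bd, be, ce, de
  2-simplices (6): abc, abd, ace, ade, bce, bde

giving chain groups C_0 ≅ Z^5, C_1 ≅ Z^9, C_2 ≅ Z^6.

The boundary map ∂_1: C_1 → C_0 maps an edge to its endpoints' difference, ∂[p,q] = q − p.
As a 5×9 matrix over Z this has rank 4, with invariant factors (1,1,1,1).

The boundary map ∂_2: C_2 → C_1 acts by ∂[p,q,r] = [q,r] − [p,r] + [p,q]. For instance
  ∂bce = ce − be + bc,
  ∂ace = ce − ae + ac.
The resulting 9×6 matrix has rank 5, and its Smith normal form has invariant factors (1,1,1,1,1).

Reading off H_k = ker ∂_k / im ∂_{k+1}:

  H_0: rank C_0 − rank ∂_1 = 5 − 4 = 1, and the invariant factors of ∂_1 are all 1, so H_0 = Z.

H_0 = Z.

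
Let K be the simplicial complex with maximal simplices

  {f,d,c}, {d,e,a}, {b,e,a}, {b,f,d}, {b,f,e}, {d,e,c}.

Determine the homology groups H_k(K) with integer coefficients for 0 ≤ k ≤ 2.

Take the total order a < b < c < d < e < f on the vertex set. Then K (dimension 2) consists of the simplices:

  0-simplices (6): a, b, c, d, e, f
  1-simplices (12): ab, ad, ae, bd, be, bf, cd, ce, cf, de, df, ef
  2-simplices (6): abe, ade, bdf, bef, cde, cdf

giving chain groups C_0 ≅ Z^6, C_1 ≅ Z^12, C_2 ≅ Z^6.

The boundary map ∂_1: C_1 → C_0 is given by ∂[p,q] = [q] − [p].
The 6×12 boundary matrix has rank 5 and Smith normal form diag(1,1,1,1,1).

∂_2: C_2 → C_1 acts by ∂[p,q,r] = [q,r] − [p,r] + [p,q]. For instance
  ∂bdf = df − bf + bd,
  ∂abe = be − ae + ab.
The resulting 12×6 matrix has rank 6, and its Smith normal form has invariant factors (1,1,1,1,1,1).

Reading off H_k = ker ∂_k / im ∂_{k+1}:

  H_0: rank C_0 − rank ∂_1 = 6 − 5 = 1, and the invariant factors of ∂_1 are all 1, so H_0 ≅ Z.
  H_1: rank ker ∂_1 − rank ∂_2 = (12 − 5) − 6 = 1, and the invariant factors of ∂_2 are all 1, so H_1 ≅ Z.
  H_2: rank ker ∂_2 − rank ∂_3 = (6 − 6) − 0 = 0, and there is no ∂_3, so H_2 ≅ 0.

H_0 ≅ Z,  H_1 ≅ Z,  H_2 = 0.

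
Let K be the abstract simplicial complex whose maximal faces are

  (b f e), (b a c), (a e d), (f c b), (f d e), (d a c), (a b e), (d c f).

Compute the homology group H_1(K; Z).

K has 6 vertices, 12 edges, 8 triangles.
rank ∂_1 = 5, rank ∂_2 = 7 ⇒ b_1 = 12 − 5 − 7 = 0; all invariant factors of ∂_2 are 1 so no torsion. So H_1 ≅ 0.

H_1 ≅ 0.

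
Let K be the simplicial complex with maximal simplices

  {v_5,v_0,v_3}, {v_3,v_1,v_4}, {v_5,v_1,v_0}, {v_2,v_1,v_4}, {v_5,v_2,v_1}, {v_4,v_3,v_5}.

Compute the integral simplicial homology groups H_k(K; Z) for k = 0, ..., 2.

Fix the vertex order v_0 < v_1 < v_2 < v_3 < v_4 < v_5 and write every simplex with vertices in increasing order. Then dim K = 2 and the simplices of K are:

  0-simplices (6): [v_0], [v_1], [v_2], [v_3], [v_4], [v_5]
  1-simplices (12): [v_0,v_1], [v_0,v_3], [v_0,v_5], [v_1,v_2], [v_1,v_3], [v_1,v_4], [v_1,v_5], [v_2,v_4], [v_2,v_5], [v_3,v_4], [v_3,v_5], [v_4,v_5]
  2-simplices (6): [v_0,v_1,v_5], [v_0,v_3,v_5], [v_1,v_2,v_4], [v_1,v_2,v_5], [v_1,v_3,v_4], [v_3,v_4,v_5]

giving chain groups C_0 ≅ Z^6, C_1 ≅ Z^12, C_2 ≅ Z^6.

∂_1: C_1 → C_0 is given by ∂[p,q] = [q] − [p].
The 6×12 boundary matrix has rank 5 and Smith normal form diag(1,1,1,1,1).

The boundary map ∂_2: C_2 → C_1 acts by ∂[p,q,r] = [q,r] − [p,r] + [p,q]. For instance
  ∂[v_0,v_1,v_5] = [v_1,v_5] − [v_0,v_5] + [v_0,v_1],
  ∂[v_0,v_3,v_5] = [v_3,v_5] − [v_0,v_5] + [v_0,v_3].
The resulting 12×6 matrix has rank 6, and its Smith normal form has invariant factors (1,1,1,1,1,1).

Reading off H_k = ker ∂_k / im ∂_{k+1}:

  H_0: rank C_0 − rank ∂_1 = 6 − 5 = 1, and the invariant factors of ∂_1 are all 1, so H_0 ≅ Z.
  H_1: rank ker ∂_1 − rank ∂_2 = (12 − 5) − 6 = 1, and the invariant factors of ∂_2 are all 1, so H_1 ≅ Z.
  H_2: rank ker ∂_2 − rank ∂_3 = (6 − 6) − 0 = 0, and there is no ∂_3, so H_2 ≅ 0.

H_0 ≅ Z,  H_1 ≅ Z,  H_2 = 0.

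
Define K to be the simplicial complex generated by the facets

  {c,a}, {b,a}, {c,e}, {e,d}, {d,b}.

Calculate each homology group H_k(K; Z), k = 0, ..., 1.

Fix the vertex order a < b < c < d < e and write every simplex with vertices in increasing order. Then dim K = 1 and the simplices of K are:

  0-simplices (5): a, b, c, d, e
  1-simplices (5): ab, ac, bd, ce, de

Hence C_0 ≅ Z^5, C_1 ≅ Z^5.

The boundary map ∂_1: C_1 → C_0 is given by ∂[p,q] = [q] − [p]. For instance
  ∂ce = e − c.
As a 5×5 matrix over Z this has rank 4, with invariant factors (1,1,1,1).

Computing H_k = (kernel of ∂_k) / (image of ∂_{k+1}):

  H_0: rank C_0 − rank ∂_1 = 5 − 4 = 1, and the invariant factors of ∂_1 are all 1, so H_0 ≅ Z.
  H_1: rank ker ∂_1 − rank ∂_2 = (5 − 4) − 0 = 1, and there is no ∂_2, so H_1 ≅ Z.

(K is a triangulation of the circle S^1.)

H_0 ≅ Z,  H_1 ≅ Z.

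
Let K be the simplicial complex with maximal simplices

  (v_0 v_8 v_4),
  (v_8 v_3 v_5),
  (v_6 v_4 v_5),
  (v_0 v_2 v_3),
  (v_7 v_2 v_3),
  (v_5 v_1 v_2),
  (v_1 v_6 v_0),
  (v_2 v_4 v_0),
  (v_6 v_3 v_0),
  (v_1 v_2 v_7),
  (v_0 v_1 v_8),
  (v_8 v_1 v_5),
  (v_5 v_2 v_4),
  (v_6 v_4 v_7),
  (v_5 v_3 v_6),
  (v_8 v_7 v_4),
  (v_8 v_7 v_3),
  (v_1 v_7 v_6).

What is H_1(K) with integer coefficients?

H_1 ≅ Z^2.

Take the total order v_0 < v_1 < v_2 < v_3 < v_4 < v_5 < v_6 < v_7 < v_8 on the vertex set. Then K (dimension 2) consists of the simplices:

  0-simplices (9): [v_0], [v_1], [v_2], [v_3], [v_4], [v_5], [v_6], [v_7], [v_8]
  1-simplices (27): (27 of them)
  2-simplices (18): (18 of them)

Hence C_0 ≅ Z^9, C_1 ≅ Z^27, C_2 ≅ Z^18.

Boundary ∂_1: C_1 → C_0 sends each edge [p,q] (with p < q) to q − p. For instance
  ∂[v_5,v_8] = [v_8] − [v_5].
This gives a 9×27 integer matrix of rank 8; reducing to Smith normal form yields diagonal entries (1,1,1,1,1,1,1,1).

The boundary map ∂_2: C_2 → C_1 sends each 2-simplex [p,q,r] to [q,r] − [p,r] + [p,q]. For instance
  ∂[v_3,v_5,v_8] = [v_5,v_8] − [v_3,v_8] + [v_3,v_5],
  ∂[v_0,v_3,v_6] = [v_3,v_6] − [v_0,v_6] + [v_0,v_3].
The resulting 27×18 matrix has rank 17, and its Smith normal form has invariant factors (1,1,1,1,1,1,1,1,1,1,1,1,1,1,1,1,1).

Computing H_k = (kernel of ∂_k) / (image of ∂_{k+1}):

  H_1: rank ker ∂_1 − rank ∂_2 = (27 − 8) − 17 = 2, and the invariant factors of ∂_2 are all 1, so H_1 ≅ Z^2.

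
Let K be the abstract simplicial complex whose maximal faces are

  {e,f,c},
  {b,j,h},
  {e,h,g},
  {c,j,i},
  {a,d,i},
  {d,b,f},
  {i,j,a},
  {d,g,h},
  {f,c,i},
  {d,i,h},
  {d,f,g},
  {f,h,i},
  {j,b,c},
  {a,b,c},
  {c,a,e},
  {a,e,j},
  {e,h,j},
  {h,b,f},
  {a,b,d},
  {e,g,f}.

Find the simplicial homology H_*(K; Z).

H_0 ≅ Z,  H_1 ≅ Z × Z/2,  H_2 = 0.

Order the vertices as a < b < c < d < e < f < g < h < i < j. Listing each simplex with vertices in this order, K has dimension 2 with simplices:

  0-simplices (10): a, b, c, d, e, f, g, h, i, j
  1-simplices (30): ab, ac, ad, ae, ai, aj, bc, bd, bf, bh, bj, ce, cf, ci, cj, df, dg, dh, di, ef, eg, eh, ej, fg, fh, fi, gh, hi, hj, ij
  2-simplices (20): abc, abd, ace, adi, aej, aij, bcj, bdf, bfh, bhj, cef, cfi, cij, dfg, dgh, dhi, efg, egh, ehj, fhi

so the chain groups are C_0 ≅ Z^10, C_1 ≅ Z^30, C_2 ≅ Z^20.

The boundary map ∂_1: C_1 → C_0 sends each edge [p,q] (with p < q) to q − p. For instance
  ∂hj = j − h.
The resulting 10×30 matrix has rank 9, and its Smith normal form has invariant factors (1,1,1,1,1,1,1,1,1).

∂_2: C_2 → C_1 maps a triangle to the signed sum of its edges. For instance
  ∂bhj = hj − bj + bh,
  ∂efg = fg − eg + ef.
The resulting 30×20 matrix has rank 20, and its Smith normal form has invariant factors (1,1,1,1,1,1,1,1,1,1,1,1,1,1,1,1,1,1,1,2).

Computing H_k = (kernel of ∂_k) / (image of ∂_{k+1}):

  H_0: rank C_0 − rank ∂_1 = 10 − 9 = 1, and the invariant factors of ∂_1 are all 1, so H_0 = Z.
  H_1: rank ker ∂_1 − rank ∂_2 = (30 − 9) − 20 = 1, and ∂_2 has invariant factor 2 > 1, so H_1 = Z × Z/2.
  H_2: rank ker ∂_2 − rank ∂_3 = (20 − 20) − 0 = 0, and there is no ∂_3, so H_2 = 0.

(K is a triangulation of the Klein bottle.)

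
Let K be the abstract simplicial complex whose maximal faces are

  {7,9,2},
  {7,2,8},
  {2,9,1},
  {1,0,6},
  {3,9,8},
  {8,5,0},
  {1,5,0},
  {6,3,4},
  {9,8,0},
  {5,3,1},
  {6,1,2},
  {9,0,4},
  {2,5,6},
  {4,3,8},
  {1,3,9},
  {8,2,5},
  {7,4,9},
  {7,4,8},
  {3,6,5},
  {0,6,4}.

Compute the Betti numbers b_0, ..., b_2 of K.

Order the vertices as 0 < 1 < 2 < 3 < 4 < 5 < 6 < 7 < 8 < 9. Listing each simplex with vertices in this order, K has dimension 2 with simplices:

  0-simplices (10): [0], [1], [2], [3], [4], [5], [6], [7], [8], [9]
  1-simplices (30): (30 of them)
  2-simplices (20): (20 of them)

giving chain groups C_0 ≅ Z^10, C_1 ≅ Z^30, C_2 ≅ Z^20.

Boundary ∂_1: C_1 → C_0 is given by ∂[p,q] = [q] − [p].
As a 10×30 matrix over Z this has rank 9, with invariant factors (1,1,1,1,1,1,1,1,1).

The boundary map ∂_2: C_2 → C_1 maps a triangle to the signed sum of its edges. For instance
  ∂[2,5,6] = [5,6] − [2,6] + [2,5],
  ∂[3,5,6] = [5,6] − [3,6] + [3,5].
As a 30×20 matrix over Z this has rank 20, with invariant factors (1,1,1,1,1,1,1,1,1,1,1,1,1,1,1,1,1,1,1,2).

Computing H_k = (kernel of ∂_k) / (image of ∂_{k+1}):

  H_0: rank C_0 − rank ∂_1 = 10 − 9 = 1, and the invariant factors of ∂_1 are all 1, so H_0 = Z.
  H_1: rank ker ∂_1 − rank ∂_2 = (30 − 9) − 20 = 1, and ∂_2 has invariant factor 2 > 1, so H_1 = Z ⊕ Z_2.
  H_2: rank ker ∂_2 − rank ∂_3 = (20 − 20) − 0 = 0, and there is no ∂_3, so H_2 = 0.

(K is a triangulation of the Klein bottle.)

Hence the Betti numbers are b_0 = 1, b_1 = 1, b_2 = 0.

b_0 = 1, b_1 = 1, b_2 = 0.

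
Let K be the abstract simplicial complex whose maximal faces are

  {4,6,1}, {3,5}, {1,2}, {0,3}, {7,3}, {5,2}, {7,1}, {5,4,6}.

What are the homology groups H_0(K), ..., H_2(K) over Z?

Fix the vertex order 0 < 1 < 2 < 3 < 4 < 5 < 6 < 7 and write every simplex with vertices in increasing order. Then dim K = 2 and the simplices of K are:

  0-simplices (8): [0], [1], [2], [3], [4], [5], [6], [7]
  1-simplices (11): [0,3], [1,2], [1,4], [1,6], [1,7], [2,5], [3,5], [3,7], [4,5], [4,6], [5,6]
  2-simplices (2): [1,4,6], [4,5,6]

giving chain groups C_0 ≅ Z^8, C_1 ≅ Z^11, C_2 ≅ Z^2.

Boundary ∂_1: C_1 → C_0 maps an edge to its endpoints' difference, ∂[p,q] = q − p.
As a 8×11 matrix over Z this has rank 7, with invariant factors (1,1,1,1,1,1,1).

Boundary ∂_2: C_2 → C_1 maps a triangle to the signed sum of its edges. For instance
  ∂[1,4,6] = [4,6] − [1,6] + [1,4],
  ∂[4,5,6] = [5,6] − [4,6] + [4,5].
The resulting 11×2 matrix has rank 2, and its Smith normal form has invariant factors (1,1).

From H_k ≅ ker(∂_k) / im(∂_{k+1}) we obtain:

  H_0: rank C_0 − rank ∂_1 = 8 − 7 = 1, and the invariant factors of ∂_1 are all 1, so H_0 = Z.
  H_1: rank ker ∂_1 − rank ∂_2 = (11 − 7) − 2 = 2, and the invariant factors of ∂_2 are all 1, so H_1 = Z^2.
  H_2: rank ker ∂_2 − rank ∂_3 = (2 − 2) − 0 = 0, and there is no ∂_3, so H_2 = 0.

H_0 ≅ Z,  H_1 ≅ Z^2,  H_2 = 0.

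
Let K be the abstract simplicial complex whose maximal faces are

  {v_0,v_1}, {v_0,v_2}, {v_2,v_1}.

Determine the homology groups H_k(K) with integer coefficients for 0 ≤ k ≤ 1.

H_0 ≅ Z,  H_1 ≅ Z.

Order the vertices as v_0 < v_1 < v_2. Listing each simplex with vertices in this order, K has dimension 1 with simplices:

  0-simplices (3): [v_0], [v_1], [v_2]
  1-simplices (3): [v_0,v_1], [v_0,v_2], [v_1,v_2]

so the chain groups are C_0 ≅ Z^3, C_1 ≅ Z^3.

The boundary map ∂_1: C_1 → C_0 sends each edge [p,q] (with p < q) to q − p. For instance
  ∂[v_0,v_1] = [v_1] − [v_0].
As a 3×3 matrix over Z this has rank 2, with invariant factors (1,1).

Reading off H_k = ker ∂_k / im ∂_{k+1}:

  H_0: rank C_0 − rank ∂_1 = 3 − 2 = 1, and the invariant factors of ∂_1 are all 1, so H_0 = Z.
  H_1: rank ker ∂_1 − rank ∂_2 = (3 − 2) − 0 = 1, and there is no ∂_2, so H_1 = Z.

As a check, the Euler characteristic is 3 − 3 = 0, which agrees with 1 − 1 = 0.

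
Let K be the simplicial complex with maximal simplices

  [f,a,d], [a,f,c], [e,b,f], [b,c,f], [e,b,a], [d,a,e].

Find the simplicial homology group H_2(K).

H_2 = 0.

Order the vertices as a < b < c < d < e < f. Listing each simplex with vertices in this order, K has dimension 2 with simplices:

  0-simplices (6): a, b, c, d, e, f
  1-simplices (12): ab, ac, ad, ae, af, bc, be, bf, cf, de, df, ef
  2-simplices (6): abe, acf, ade, adf, bcf, bef

so the chain groups are C_0 ≅ Z^6, C_1 ≅ Z^12, C_2 ≅ Z^6.

The boundary map ∂_1: C_1 → C_0 sends each edge [p,q] (with p < q) to q − p.
The resulting 6×12 matrix has rank 5, and its Smith normal form has invariant factors (1,1,1,1,1).

∂_2: C_2 → C_1 maps a triangle to the signed sum of its edges. For instance
  ∂bcf = cf − bf + bc,
  ∂acf = cf − af + ac.
The 12×6 boundary matrix has rank 6 and Smith normal form diag(1,1,1,1,1,1).

Now H_k = ker ∂_k / im ∂_{k+1}, so:

  H_2: rank ker ∂_2 − rank ∂_3 = (6 − 6) − 0 = 0, and there is no ∂_3, so H_2 = 0.

(K is a triangulation of the cylinder S^1 x I.)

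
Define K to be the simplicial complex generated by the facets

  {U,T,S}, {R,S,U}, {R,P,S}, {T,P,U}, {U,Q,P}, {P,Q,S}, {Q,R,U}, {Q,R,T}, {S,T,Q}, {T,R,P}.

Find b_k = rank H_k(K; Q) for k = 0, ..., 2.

b_0 = 1, b_1 = 0, b_2 = 0.

Fix the vertex order P < Q < R < S < T < U and write every simplex with vertices in increasing order. Then dim K = 2 and the simplices of K are:

  0-simplices (6): P, Q, R, S, T, U
  1-simplices (15): PQ, PR, PS, PT, PU, QR, QS, QT, QU, RS, RT, RU, ST, SU, TU
  2-simplices (10): PQS, PQU, PRS, PRT, PTU, QRT, QRU, QST, RSU, STU

giving chain groups C_0 ≅ Z^6, C_1 ≅ Z^15, C_2 ≅ Z^10.

∂_1: C_1 → C_0 is given by ∂[p,q] = [q] − [p].
This gives a 6×15 integer matrix of rank 5; reducing to Smith normal form yields diagonal entries (1,1,1,1,1).

Boundary ∂_2: C_2 → C_1 acts by ∂[p,q,r] = [q,r] − [p,r] + [p,q]. For instance
  ∂PQU = QU − PU + PQ,
  ∂PQS = QS − PS + PQ.
The 15×10 boundary matrix has rank 10 and Smith normal form diag(1,1,1,1,1,1,1,1,1,2).

From H_k ≅ ker(∂_k) / im(∂_{k+1}) we obtain:

  H_0: rank C_0 − rank ∂_1 = 6 − 5 = 1, and the invariant factors of ∂_1 are all 1, so H_0 = Z.
  H_1: rank ker ∂_1 − rank ∂_2 = (15 − 5) − 10 = 0, and ∂_2 has invariant factor 2 > 1, so H_1 = Z_2.
  H_2: rank ker ∂_2 − rank ∂_3 = (10 − 10) − 0 = 0, and there is no ∂_3, so H_2 = 0.

(K is a triangulation of the real projective plane RP^2.)

Hence the Betti numbers are b_0 = 1, b_1 = 0, b_2 = 0.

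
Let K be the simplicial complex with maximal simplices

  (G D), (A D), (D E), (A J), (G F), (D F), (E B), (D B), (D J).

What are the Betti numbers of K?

b_0 = 1, b_1 = 3.

We work with the vertex ordering A < B < D < E < F < G < J. The simplices of K, each written with vertices in increasing order, are:

  0-simplices (7): A, B, D, E, F, G, J
  1-simplices (9): AD, AJ, BD, BE, DE, DF, DG, DJ, FG

Hence C_0 ≅ Z^7, C_1 ≅ Z^9.

Boundary ∂_1: C_1 → C_0 maps an edge to its endpoints' difference, ∂[p,q] = q − p. For instance
  ∂BE = E − B.
This gives a 7×9 integer matrix of rank 6; reducing to Smith normal form yields diagonal entries (1,1,1,1,1,1).

From H_k ≅ ker(∂_k) / im(∂_{k+1}) we obtain:

  H_0: rank C_0 − rank ∂_1 = 7 − 6 = 1, and the invariant factors of ∂_1 are all 1, so H_0 = Z.
  H_1: rank ker ∂_1 − rank ∂_2 = (9 − 6) − 0 = 3, and there is no ∂_2, so H_1 = Z^3.

Hence the Betti numbers are b_0 = 1, b_1 = 3.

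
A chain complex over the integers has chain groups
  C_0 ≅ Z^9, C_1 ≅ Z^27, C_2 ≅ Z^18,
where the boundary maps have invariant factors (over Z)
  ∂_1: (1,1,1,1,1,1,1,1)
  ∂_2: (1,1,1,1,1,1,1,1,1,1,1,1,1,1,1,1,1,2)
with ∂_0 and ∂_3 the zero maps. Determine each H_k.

H_0 ≅ Z,  H_1 ≅ Z ⊕ Z/2Z,  H_2 = 0.

H_0: b_0 = 9 − 0 − 8 = 1; torsion from ∂_1 factors > 1: none. So H_0 ≅ Z.
H_1: b_1 = 27 − 8 − 18 = 1; torsion from ∂_2 factors > 1: [2]. So H_1 ≅ Z ⊕ Z/2Z.
H_2: b_2 = 18 − 18 − 0 = 0; torsion from ∂_3 factors > 1: none. So H_2 ≅ 0.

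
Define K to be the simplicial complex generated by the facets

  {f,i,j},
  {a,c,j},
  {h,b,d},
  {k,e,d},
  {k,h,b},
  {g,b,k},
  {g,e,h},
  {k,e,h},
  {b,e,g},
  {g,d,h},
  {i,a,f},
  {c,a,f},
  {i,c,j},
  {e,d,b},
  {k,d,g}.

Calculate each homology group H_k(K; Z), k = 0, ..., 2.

H_0 = Z^2,  H_1 = Z ⊕ Z/2,  H_2 = 0.

Fix the vertex order a < b < c < d < e < f < g < h < i < j < k and write every simplex with vertices in increasing order. Then dim K = 2 and the simplices of K are:

  0-simplices (11): a, b, c, d, e, f, g, h, i, j, k
  1-simplices (25): ac, af, ai, aj, bd, be, bg, bh, bk, cf, ci, cj, de, dg, dh, dk, eg, eh, ek, fi, fj, gh, gk, hk, ij
  2-simplices (15): acf, acj, afi, bde, bdh, beg, bgk, bhk, cij, dek, dgh, dgk, egh, ehk, fij

Hence C_0 ≅ Z^11, C_1 ≅ Z^25, C_2 ≅ Z^15.

Boundary ∂_1: C_1 → C_0 sends each edge [p,q] (with p < q) to q − p.
As a 11×25 matrix over Z this has rank 9, with invariant factors (1,1,1,1,1,1,1,1,1).

∂_2: C_2 → C_1 sends each 2-simplex [p,q,r] to [q,r] − [p,r] + [p,q]. For instance
  ∂bhk = hk − bk + bh,
  ∂acf = cf − af + ac.
The resulting 25×15 matrix has rank 15, and its Smith normal form has invariant factors (1,1,1,1,1,1,1,1,1,1,1,1,1,1,2).

Reading off H_k = ker ∂_k / im ∂_{k+1}:

  H_0: rank C_0 − rank ∂_1 = 11 − 9 = 2, and the invariant factors of ∂_1 are all 1, so H_0 = Z^2.
  H_1: rank ker ∂_1 − rank ∂_2 = (25 − 9) − 15 = 1, and ∂_2 has invariant factor 2 > 1, so H_1 = Z ⊕ Z/2.
  H_2: rank ker ∂_2 − rank ∂_3 = (15 − 15) − 0 = 0, and there is no ∂_3, so H_2 = 0.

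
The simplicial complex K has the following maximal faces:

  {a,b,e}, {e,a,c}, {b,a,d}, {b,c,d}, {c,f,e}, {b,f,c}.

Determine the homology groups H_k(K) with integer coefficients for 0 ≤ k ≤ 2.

Take the total order a < b < c < d < e < f on the vertex set. Then K (dimension 2) consists of the simplices:

  0-simplices (6): a, b, c, d, e, f
  1-simplices (12): ab, ac, ad, ae, bc, bd, be, bf, cd, ce, cf, ef
  2-simplices (6): abd, abe, ace, bcd, bcf, cef

giving chain groups C_0 ≅ Z^6, C_1 ≅ Z^12, C_2 ≅ Z^6.

∂_1: C_1 → C_0 maps an edge to its endpoints' difference, ∂[p,q] = q − p.
This gives a 6×12 integer matrix of rank 5; reducing to Smith normal form yields diagonal entries (1,1,1,1,1).

∂_2: C_2 → C_1 acts by ∂[p,q,r] = [q,r] − [p,r] + [p,q]. For instance
  ∂cef = ef − cf + ce,
  ∂abe = be − ae + ab.
As a 12×6 matrix over Z this has rank 6, with invariant factors (1,1,1,1,1,1).

Now H_k = ker ∂_k / im ∂_{k+1}, so:

  H_0: rank C_0 − rank ∂_1 = 6 − 5 = 1, and the invariant factors of ∂_1 are all 1, so H_0 ≅ Z.
  H_1: rank ker ∂_1 − rank ∂_2 = (12 − 5) − 6 = 1, and the invariant factors of ∂_2 are all 1, so H_1 ≅ Z.
  H_2: rank ker ∂_2 − rank ∂_3 = (6 − 6) − 0 = 0, and there is no ∂_3, so H_2 ≅ 0.

As a check, the Euler characteristic is 6 − 12 + 6 = 0, which agrees with 1 − 1 + 0 = 0.

H_0 ≅ Z,  H_1 ≅ Z,  H_2 = 0.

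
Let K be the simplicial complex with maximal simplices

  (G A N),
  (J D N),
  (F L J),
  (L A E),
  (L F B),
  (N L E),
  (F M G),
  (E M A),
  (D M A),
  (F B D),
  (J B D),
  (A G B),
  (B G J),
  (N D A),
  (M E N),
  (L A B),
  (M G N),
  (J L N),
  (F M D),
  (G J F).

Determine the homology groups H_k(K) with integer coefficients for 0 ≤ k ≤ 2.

Order the vertices as A < B < D < E < F < G < J < L < M < N. Listing each simplex with vertices in this order, K has dimension 2 with simplices:

  0-simplices (10): A, B, D, E, F, G, J, L, M, N
  1-simplices (30): AB, AD, AE, AG, AL, AM, AN, BD, BF, BG, BJ, BL, DF, DJ, DM, DN, EL, EM, EN, FG, FJ, FL, FM, GJ, GM, GN, JL, JN, LN, MN
  2-simplices (20): ABG, ABL, ADM, ADN, AEL, AEM, AGN, BDF, BDJ, BFL, BGJ, DFM, DJN, ELN, EMN, FGJ, FGM, FJL, GMN, JLN

so the chain groups are C_0 ≅ Z^10, C_1 ≅ Z^30, C_2 ≅ Z^20.

∂_1: C_1 → C_0 maps an edge to its endpoints' difference, ∂[p,q] = q − p.
The resulting 10×30 matrix has rank 9, and its Smith normal form has invariant factors (1,1,1,1,1,1,1,1,1).

∂_2: C_2 → C_1 maps a triangle to the signed sum of its edges. For instance
  ∂BFL = FL − BL + BF,
  ∂ELN = LN − EN + EL.
The 30×20 boundary matrix has rank 20 and Smith normal form diag(1,1,1,1,1,1,1,1,1,1,1,1,1,1,1,1,1,1,1,2).

Computing H_k = (kernel of ∂_k) / (image of ∂_{k+1}):

  H_0: rank C_0 − rank ∂_1 = 10 − 9 = 1, and the invariant factors of ∂_1 are all 1, so H_0 = Z.
  H_1: rank ker ∂_1 − rank ∂_2 = (30 − 9) − 20 = 1, and ∂_2 has invariant factor 2 > 1, so H_1 = Z ⊕ Z/2Z.
  H_2: rank ker ∂_2 − rank ∂_3 = (20 − 20) − 0 = 0, and there is no ∂_3, so H_2 = 0.

As a check, the Euler characteristic is 10 − 30 + 20 = 0, which agrees with 1 − 1 + 0 = 0.

H_0 = Z,  H_1 = Z ⊕ Z/2Z,  H_2 = 0.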